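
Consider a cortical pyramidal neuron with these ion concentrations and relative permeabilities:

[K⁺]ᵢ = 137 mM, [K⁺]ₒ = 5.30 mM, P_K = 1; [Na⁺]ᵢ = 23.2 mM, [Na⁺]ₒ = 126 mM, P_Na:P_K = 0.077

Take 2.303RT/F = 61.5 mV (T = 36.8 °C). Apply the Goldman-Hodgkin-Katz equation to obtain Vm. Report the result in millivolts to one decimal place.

Vm = 61.5 · log₁₀[(Σ P·[cation]ₒ + Σ P·[anion]ᵢ) / (Σ P·[cation]ᵢ + Σ P·[anion]ₒ)]
Numerator = 1×5.30 + 0.077×126 = 15
Denominator = 1×137 + 0.077×23.2 = 138.8
Vm = 61.5 · log₁₀(0.10809) = 61.5 × (-0.9662) = -59.42 mV

-59.4 mV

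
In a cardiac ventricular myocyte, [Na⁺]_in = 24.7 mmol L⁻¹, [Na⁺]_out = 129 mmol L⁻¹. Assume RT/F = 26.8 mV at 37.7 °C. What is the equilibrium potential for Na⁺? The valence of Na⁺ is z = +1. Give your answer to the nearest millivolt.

44 mV

E = (26.8/z) · ln([Na⁺]_out/[Na⁺]_in) with z = +1.
= (26.8/1) · ln(129/24.7) = 26.80 · ln(5.223)
= 26.80 · (1.6530) = 44.30 mV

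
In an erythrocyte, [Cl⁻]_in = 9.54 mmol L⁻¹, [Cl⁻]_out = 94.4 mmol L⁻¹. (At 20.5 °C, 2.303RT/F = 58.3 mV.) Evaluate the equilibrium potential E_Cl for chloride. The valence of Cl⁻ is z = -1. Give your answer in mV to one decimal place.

-58.0 mV

E = (58.3/z) · log₁₀([Cl⁻]_out/[Cl⁻]_in) with z = -1.
For an anion, dividing by z = -1 reverses the sign.
= (58.3/-1) · log₁₀(94.4/9.54) = -58.30 · log₁₀(9.895)
= -58.30 · (0.9954) = -58.03 mV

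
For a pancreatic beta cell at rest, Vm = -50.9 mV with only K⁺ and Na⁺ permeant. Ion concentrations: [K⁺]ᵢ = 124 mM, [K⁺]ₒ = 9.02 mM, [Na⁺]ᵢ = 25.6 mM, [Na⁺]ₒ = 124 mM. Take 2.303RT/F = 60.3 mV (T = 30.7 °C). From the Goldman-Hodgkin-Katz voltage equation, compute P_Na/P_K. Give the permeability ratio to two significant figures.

0.073

Let α = P_Na/P_K. GHK: Vm = 60.3·log₁₀[(Kₒ + α·Naₒ)/(Kᵢ + α·Naᵢ)].
10^(Vm/60.3) = 10^(-50.9/60.3) = 0.14318
So 0.14318·(Kᵢ + α·Naᵢ) = Kₒ + α·Naₒ → α = (0.14318·124.0 − 9.02) / (124.0 − 0.14318·25.6)
α = (17.75 − 9.02) / (124.0 − 3.665) = 8.735/120.3 = 0.07259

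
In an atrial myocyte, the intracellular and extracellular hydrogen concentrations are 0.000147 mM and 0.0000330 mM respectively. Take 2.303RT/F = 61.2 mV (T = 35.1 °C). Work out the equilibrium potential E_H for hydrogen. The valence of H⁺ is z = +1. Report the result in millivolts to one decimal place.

-39.7 mV

E = (61.2/z) · log₁₀([H⁺]_out/[H⁺]_in) with z = +1.
= (61.2/1) · log₁₀(0.0000330/0.000147) = 61.20 · log₁₀(0.2245)
= 61.20 · (-0.6488) = -39.71 mV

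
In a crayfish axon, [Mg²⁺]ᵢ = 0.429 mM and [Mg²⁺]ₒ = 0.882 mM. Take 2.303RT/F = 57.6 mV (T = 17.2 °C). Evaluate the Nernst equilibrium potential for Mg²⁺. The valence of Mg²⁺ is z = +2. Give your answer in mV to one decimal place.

E = (57.6/z) · log₁₀([Mg²⁺]_out/[Mg²⁺]_in) with z = +2.
= (57.6/2) · log₁₀(0.882/0.429) = 28.80 · log₁₀(2.056)
= 28.80 · (0.3130) = 9.01 mV

9.0 mV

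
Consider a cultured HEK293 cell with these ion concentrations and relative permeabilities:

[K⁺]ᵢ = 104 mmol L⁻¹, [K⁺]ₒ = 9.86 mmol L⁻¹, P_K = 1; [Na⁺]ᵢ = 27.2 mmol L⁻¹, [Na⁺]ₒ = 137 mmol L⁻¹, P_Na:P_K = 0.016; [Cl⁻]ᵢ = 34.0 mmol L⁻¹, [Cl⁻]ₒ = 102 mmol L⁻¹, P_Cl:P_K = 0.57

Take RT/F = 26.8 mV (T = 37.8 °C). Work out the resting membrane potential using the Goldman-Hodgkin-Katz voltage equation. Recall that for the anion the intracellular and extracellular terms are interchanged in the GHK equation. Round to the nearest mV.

-44 mV

Vm = 26.8 · ln[(Σ P·[cation]ₒ + Σ P·[anion]ᵢ) / (Σ P·[cation]ᵢ + Σ P·[anion]ₒ)]
Numerator = 1×9.86 + 0.016×137 + 0.57×34.0 = 31.43
Denominator = 1×104 + 0.016×27.2 + 0.57×102 = 162.6
Vm = 26.8 · ln(0.19334) = 26.8 × (-1.6433) = -44.04 mV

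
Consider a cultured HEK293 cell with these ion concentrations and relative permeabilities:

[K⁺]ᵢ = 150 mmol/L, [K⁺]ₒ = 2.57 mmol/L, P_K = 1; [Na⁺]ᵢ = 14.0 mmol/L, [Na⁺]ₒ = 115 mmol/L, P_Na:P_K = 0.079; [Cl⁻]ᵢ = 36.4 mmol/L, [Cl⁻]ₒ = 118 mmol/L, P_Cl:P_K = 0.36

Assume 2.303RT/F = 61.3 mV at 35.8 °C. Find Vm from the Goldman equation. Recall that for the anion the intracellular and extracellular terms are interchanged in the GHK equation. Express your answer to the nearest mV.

Vm = 61.3 · log₁₀[(Σ P·[cation]ₒ + Σ P·[anion]ᵢ) / (Σ P·[cation]ᵢ + Σ P·[anion]ₒ)]
Numerator = 1×2.57 + 0.079×115 + 0.36×36.4 = 24.76
Denominator = 1×150 + 0.079×14.0 + 0.36×118 = 193.6
Vm = 61.3 · log₁₀(0.1279) = 61.3 × (-0.8931) = -54.75 mV

-55 mV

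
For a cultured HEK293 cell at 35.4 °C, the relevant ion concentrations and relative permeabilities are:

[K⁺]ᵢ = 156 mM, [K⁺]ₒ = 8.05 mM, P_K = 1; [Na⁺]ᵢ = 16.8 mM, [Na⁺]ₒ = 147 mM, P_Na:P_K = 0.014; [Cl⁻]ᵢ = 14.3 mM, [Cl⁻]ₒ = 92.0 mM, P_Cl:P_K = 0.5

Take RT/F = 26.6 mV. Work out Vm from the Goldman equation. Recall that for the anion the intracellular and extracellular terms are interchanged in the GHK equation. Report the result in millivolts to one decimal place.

-65.5 mV

Vm = 26.6 · ln[(Σ P·[cation]ₒ + Σ P·[anion]ᵢ) / (Σ P·[cation]ᵢ + Σ P·[anion]ₒ)]
Numerator = 1×8.05 + 0.014×147 + 0.5×14.3 = 17.26
Denominator = 1×156 + 0.014×16.8 + 0.5×92.0 = 202.2
Vm = 26.6 · ln(0.085336) = 26.6 × (-2.4612) = -65.47 mV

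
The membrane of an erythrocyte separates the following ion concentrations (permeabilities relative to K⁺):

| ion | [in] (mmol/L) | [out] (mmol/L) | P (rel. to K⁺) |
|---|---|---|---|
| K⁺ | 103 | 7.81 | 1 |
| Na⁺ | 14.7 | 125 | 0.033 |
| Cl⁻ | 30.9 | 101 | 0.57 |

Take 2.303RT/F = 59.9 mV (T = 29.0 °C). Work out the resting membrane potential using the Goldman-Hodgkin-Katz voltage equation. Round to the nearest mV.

-44 mV

Vm = 59.9 · log₁₀[(Σ P·[cation]ₒ + Σ P·[anion]ᵢ) / (Σ P·[cation]ᵢ + Σ P·[anion]ₒ)]
Numerator = 1×7.81 + 0.033×125 + 0.57×30.9 = 29.55
Denominator = 1×103 + 0.033×14.7 + 0.57×101 = 161.1
Vm = 59.9 · log₁₀(0.18347) = 59.9 × (-0.7364) = -44.11 mV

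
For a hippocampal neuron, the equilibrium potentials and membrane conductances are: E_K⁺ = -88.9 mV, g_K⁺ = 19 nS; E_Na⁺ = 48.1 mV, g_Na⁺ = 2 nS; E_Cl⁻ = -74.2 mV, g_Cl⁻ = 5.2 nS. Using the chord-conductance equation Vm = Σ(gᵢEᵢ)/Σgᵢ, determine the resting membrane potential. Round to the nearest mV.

Σ gᵢEᵢ = 19·(-88.9) + 2·(48.1) + 5.2·(-74.2) = -1978.74
Σ gᵢ = 19 + 2 + 5.2 = 26.2
Vm = -1978.74 / 26.2 = -75.52 mV

-76 mV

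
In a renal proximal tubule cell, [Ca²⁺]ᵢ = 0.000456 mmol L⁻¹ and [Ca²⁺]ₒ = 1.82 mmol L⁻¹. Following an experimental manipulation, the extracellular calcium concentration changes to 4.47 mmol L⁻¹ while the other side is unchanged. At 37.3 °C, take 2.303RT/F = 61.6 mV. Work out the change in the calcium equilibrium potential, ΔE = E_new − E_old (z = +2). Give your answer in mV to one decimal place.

E_old = (61.6/2)·log₁₀(1.82/0.000456) = 110.91 mV
E_new = (61.6/2)·log₁₀(4.47/0.000456) = 122.93 mV
ΔE = 122.93 − (110.91) = 12.02 mV

12.0 mV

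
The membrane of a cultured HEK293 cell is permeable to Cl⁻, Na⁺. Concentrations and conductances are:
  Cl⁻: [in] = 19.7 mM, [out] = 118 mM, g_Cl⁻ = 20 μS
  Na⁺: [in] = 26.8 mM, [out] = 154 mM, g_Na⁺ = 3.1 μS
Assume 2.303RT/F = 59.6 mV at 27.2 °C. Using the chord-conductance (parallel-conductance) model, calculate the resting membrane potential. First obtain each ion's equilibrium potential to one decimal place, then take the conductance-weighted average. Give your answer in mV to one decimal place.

-34.0 mV

E_Cl⁻ = (59.6/-1)·log₁₀(118/19.7) = -46.3 mV
E_Na⁺ = (59.6/1)·log₁₀(154/26.8) = 45.3 mV
Vm = (Σ gᵢEᵢ)/(Σ gᵢ) = (20·-46.3 + 3.1·45.3) / (20 + 3.1)
= -785.57 / 23.1 = -34.01 mV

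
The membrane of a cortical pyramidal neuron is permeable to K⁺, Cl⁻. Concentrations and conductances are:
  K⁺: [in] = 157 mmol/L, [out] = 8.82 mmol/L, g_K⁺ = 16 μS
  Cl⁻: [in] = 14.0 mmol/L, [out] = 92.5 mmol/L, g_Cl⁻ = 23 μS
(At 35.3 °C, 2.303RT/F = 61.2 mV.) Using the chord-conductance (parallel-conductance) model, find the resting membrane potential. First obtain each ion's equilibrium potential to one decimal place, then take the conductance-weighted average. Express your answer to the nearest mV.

E_K⁺ = (61.2/1)·log₁₀(8.82/157) = -76.5 mV
E_Cl⁻ = (61.2/-1)·log₁₀(92.5/14.0) = -50.2 mV
Vm = (Σ gᵢEᵢ)/(Σ gᵢ) = (16·-76.5 + 23·-50.2) / (16 + 23)
= -2378.60 / 39 = -60.99 mV

-61 mV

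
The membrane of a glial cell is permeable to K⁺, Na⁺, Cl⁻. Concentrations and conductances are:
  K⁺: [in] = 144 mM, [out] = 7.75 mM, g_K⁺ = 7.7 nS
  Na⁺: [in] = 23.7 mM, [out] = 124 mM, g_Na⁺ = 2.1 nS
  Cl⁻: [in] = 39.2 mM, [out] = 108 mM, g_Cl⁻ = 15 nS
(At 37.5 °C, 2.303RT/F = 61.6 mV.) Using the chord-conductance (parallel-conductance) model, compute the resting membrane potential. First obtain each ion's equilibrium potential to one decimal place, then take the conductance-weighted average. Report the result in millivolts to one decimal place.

E_K⁺ = (61.6/1)·log₁₀(7.75/144) = -78.2 mV
E_Na⁺ = (61.6/1)·log₁₀(124/23.7) = 44.3 mV
E_Cl⁻ = (61.6/-1)·log₁₀(108/39.2) = -27.1 mV
Vm = (Σ gᵢEᵢ)/(Σ gᵢ) = (7.7·-78.2 + 2.1·44.3 + 15·-27.1) / (7.7 + 2.1 + 15)
= -915.61 / 24.8 = -36.92 mV

-36.9 mV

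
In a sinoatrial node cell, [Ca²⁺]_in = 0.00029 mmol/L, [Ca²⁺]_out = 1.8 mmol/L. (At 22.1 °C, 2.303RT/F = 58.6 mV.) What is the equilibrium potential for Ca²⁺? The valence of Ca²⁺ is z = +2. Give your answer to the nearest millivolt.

111 mV

E = (58.6/z) · log₁₀([Ca²⁺]_out/[Ca²⁺]_in) with z = +2.
= (58.6/2) · log₁₀(1.8/0.00029) = 29.30 · log₁₀(6207)
= 29.30 · (3.7929) = 111.13 mV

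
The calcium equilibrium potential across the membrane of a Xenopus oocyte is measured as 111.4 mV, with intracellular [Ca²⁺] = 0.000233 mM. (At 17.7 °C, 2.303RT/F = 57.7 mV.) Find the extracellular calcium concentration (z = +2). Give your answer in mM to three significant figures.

1.69 mM

Nernst: E = (57.7/2) · log₁₀([out]/[in]), so log₁₀([out]/[in]) = 111.4 × 2 / 57.7 = 3.8614.
[out]/[in] = 10^(3.8614) = 7267.
[out] = 7267 × 0.000233 = 1.693 mM.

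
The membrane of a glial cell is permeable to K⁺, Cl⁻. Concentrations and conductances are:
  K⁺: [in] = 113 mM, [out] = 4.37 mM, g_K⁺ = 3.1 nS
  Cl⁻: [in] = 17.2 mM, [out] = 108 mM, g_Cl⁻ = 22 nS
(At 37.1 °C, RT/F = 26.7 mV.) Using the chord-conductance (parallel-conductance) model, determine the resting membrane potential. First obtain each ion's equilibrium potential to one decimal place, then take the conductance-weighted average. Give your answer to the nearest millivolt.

E_K⁺ = (26.7/1)·ln(4.37/113) = -86.8 mV
E_Cl⁻ = (26.7/-1)·ln(108/17.2) = -49.1 mV
Vm = (Σ gᵢEᵢ)/(Σ gᵢ) = (3.1·-86.8 + 22·-49.1) / (3.1 + 22)
= -1349.28 / 25.1 = -53.76 mV

-54 mV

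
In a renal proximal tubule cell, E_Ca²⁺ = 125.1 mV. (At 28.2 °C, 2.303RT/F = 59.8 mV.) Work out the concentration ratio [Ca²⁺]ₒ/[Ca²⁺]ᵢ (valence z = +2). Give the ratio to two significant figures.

15000

log₁₀([out]/[in]) = E·z/(59.8) = 125.1 × 2 / 59.8 = 4.1839
[out]/[in] = 10^(4.1839) = 1.527e+04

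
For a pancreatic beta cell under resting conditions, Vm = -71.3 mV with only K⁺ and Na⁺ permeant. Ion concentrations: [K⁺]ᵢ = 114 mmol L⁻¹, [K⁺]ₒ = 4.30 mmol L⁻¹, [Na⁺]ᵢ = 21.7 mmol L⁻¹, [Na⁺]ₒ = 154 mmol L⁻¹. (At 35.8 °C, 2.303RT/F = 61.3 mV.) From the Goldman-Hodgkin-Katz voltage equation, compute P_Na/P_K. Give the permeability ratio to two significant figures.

Let α = P_Na/P_K. GHK: Vm = 61.3·log₁₀[(Kₒ + α·Naₒ)/(Kᵢ + α·Naᵢ)].
10^(Vm/61.3) = 10^(-71.3/61.3) = 0.068686
So 0.068686·(Kᵢ + α·Naᵢ) = Kₒ + α·Naₒ → α = (0.068686·114.0 − 4.3) / (154.0 − 0.068686·21.7)
α = (7.83 − 4.3) / (154.0 − 1.49) = 3.53/152.5 = 0.02315

0.023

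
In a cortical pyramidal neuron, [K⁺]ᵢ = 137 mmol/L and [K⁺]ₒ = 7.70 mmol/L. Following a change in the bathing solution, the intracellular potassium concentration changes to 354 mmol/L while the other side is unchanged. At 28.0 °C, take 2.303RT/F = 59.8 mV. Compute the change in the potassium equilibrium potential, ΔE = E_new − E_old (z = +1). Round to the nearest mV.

-25 mV

E_old = (59.8/1)·log₁₀(7.70/137) = -74.76 mV
E_new = (59.8/1)·log₁₀(7.70/354) = -99.42 mV
ΔE = -99.42 − (-74.76) = -24.65 mV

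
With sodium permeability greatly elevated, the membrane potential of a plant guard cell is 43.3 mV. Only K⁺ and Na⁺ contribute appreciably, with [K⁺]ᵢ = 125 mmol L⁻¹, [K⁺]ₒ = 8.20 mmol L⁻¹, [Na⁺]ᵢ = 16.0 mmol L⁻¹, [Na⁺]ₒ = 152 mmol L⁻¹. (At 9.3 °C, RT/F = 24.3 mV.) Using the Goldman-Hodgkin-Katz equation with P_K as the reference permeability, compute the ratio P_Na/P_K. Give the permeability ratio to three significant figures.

12.9

Let α = P_Na/P_K. GHK: Vm = 24.3·ln[(Kₒ + α·Naₒ)/(Kᵢ + α·Naᵢ)].
e^(Vm/24.3) = e^(43.3/24.3) = 5.9411
So 5.9411·(Kᵢ + α·Naᵢ) = Kₒ + α·Naₒ → α = (5.9411·125.0 − 8.2) / (152.0 − 5.9411·16.0)
α = (742.6 − 8.2) / (152.0 − 95.06) = 734.4/56.94 = 12.9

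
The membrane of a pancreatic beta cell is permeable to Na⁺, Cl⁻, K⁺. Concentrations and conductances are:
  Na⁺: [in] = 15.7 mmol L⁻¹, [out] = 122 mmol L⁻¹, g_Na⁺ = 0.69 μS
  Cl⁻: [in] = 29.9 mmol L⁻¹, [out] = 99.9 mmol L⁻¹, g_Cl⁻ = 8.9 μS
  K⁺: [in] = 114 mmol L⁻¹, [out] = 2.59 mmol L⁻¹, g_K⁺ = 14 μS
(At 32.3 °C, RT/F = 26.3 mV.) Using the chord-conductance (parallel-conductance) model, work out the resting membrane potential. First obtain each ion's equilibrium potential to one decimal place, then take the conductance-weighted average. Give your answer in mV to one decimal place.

-69.4 mV

E_Na⁺ = (26.3/1)·ln(122/15.7) = 53.9 mV
E_Cl⁻ = (26.3/-1)·ln(99.9/29.9) = -31.7 mV
E_K⁺ = (26.3/1)·ln(2.59/114) = -99.5 mV
Vm = (Σ gᵢEᵢ)/(Σ gᵢ) = (0.69·53.9 + 8.9·-31.7 + 14·-99.5) / (0.69 + 8.9 + 14)
= -1637.94 / 23.59 = -69.43 mV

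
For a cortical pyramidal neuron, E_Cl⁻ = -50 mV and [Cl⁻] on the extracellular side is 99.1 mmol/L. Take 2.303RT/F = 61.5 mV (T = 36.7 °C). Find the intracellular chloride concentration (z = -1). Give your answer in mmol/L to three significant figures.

Nernst: E = (61.5/-1) · log₁₀([out]/[in]), so log₁₀([out]/[in]) = -50.0 × -1 / 61.5 = 0.8130.
[out]/[in] = 10^(0.8130) = 6.501.
[in] = 99.1 / 6.501 = 15.24 mmol/L.

15.2 mmol/L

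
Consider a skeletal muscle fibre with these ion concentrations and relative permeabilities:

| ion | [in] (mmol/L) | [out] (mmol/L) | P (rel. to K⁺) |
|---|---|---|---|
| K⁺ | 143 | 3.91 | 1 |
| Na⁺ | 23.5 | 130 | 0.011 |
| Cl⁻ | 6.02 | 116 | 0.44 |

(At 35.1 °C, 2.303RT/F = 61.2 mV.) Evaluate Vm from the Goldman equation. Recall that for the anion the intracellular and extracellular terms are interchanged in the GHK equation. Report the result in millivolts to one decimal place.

-84.8 mV

Vm = 61.2 · log₁₀[(Σ P·[cation]ₒ + Σ P·[anion]ᵢ) / (Σ P·[cation]ᵢ + Σ P·[anion]ₒ)]
Numerator = 1×3.91 + 0.011×130 + 0.44×6.02 = 7.989
Denominator = 1×143 + 0.011×23.5 + 0.44×116 = 194.3
Vm = 61.2 · log₁₀(0.041116) = 61.2 × (-1.3860) = -84.82 mV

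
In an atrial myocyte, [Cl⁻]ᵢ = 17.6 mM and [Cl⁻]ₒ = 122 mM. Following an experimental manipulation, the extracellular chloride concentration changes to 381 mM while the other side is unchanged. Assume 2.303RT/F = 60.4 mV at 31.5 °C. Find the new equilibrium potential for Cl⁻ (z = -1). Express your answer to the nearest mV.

-81 mV

After the shift: [Cl⁻]_out = 381, [Cl⁻]_in = 17.6 mM.
E_new = (60.4/-1)·log₁₀(381/17.6) = -60.40 · (1.3354) = -80.66 mV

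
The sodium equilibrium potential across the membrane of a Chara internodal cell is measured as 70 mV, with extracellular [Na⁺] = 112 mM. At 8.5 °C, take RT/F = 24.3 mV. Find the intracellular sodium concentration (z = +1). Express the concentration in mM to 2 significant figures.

Nernst: E = (24.3/1) · ln([out]/[in]), so ln([out]/[in]) = 70.0 × 1 / 24.3 = 2.8807.
[out]/[in] = e^(2.8807) = 17.83.
[in] = 112 / 17.83 = 6.283 mM.

6.3 mM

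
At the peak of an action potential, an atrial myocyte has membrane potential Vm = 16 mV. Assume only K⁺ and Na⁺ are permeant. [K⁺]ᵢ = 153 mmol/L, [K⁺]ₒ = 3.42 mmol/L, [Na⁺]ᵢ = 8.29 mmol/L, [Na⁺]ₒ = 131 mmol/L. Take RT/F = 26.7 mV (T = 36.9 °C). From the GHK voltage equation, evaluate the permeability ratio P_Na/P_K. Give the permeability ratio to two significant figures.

Let α = P_Na/P_K. GHK: Vm = 26.7·ln[(Kₒ + α·Naₒ)/(Kᵢ + α·Naᵢ)].
e^(Vm/26.7) = e^(16.0/26.7) = 1.8208
So 1.8208·(Kᵢ + α·Naᵢ) = Kₒ + α·Naₒ → α = (1.8208·153.0 − 3.42) / (131.0 − 1.8208·8.29)
α = (278.6 − 3.42) / (131.0 − 15.09) = 275.2/115.9 = 2.374

2.4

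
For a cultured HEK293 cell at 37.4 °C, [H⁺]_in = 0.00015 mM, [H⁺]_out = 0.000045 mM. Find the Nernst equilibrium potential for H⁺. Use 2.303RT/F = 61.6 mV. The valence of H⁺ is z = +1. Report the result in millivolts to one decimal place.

E = (61.6/z) · log₁₀([H⁺]_out/[H⁺]_in) with z = +1.
= (61.6/1) · log₁₀(0.000045/0.00015) = 61.60 · log₁₀(0.3)
= 61.60 · (-0.5229) = -32.21 mV

-32.2 mV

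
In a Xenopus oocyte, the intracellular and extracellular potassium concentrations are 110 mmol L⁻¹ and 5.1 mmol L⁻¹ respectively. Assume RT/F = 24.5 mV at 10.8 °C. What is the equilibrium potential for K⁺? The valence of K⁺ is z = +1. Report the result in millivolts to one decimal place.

-75.2 mV

E = (24.5/z) · ln([K⁺]_out/[K⁺]_in) with z = +1.
= (24.5/1) · ln(5.1/110) = 24.50 · ln(0.04636)
= 24.50 · (-3.0712) = -75.25 mV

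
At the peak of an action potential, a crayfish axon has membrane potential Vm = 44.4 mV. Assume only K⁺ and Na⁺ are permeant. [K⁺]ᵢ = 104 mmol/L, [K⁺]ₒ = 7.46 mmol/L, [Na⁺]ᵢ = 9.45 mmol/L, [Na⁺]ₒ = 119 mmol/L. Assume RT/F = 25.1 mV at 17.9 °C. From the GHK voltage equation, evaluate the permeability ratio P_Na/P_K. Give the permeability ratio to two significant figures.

Let α = P_Na/P_K. GHK: Vm = 25.1·ln[(Kₒ + α·Naₒ)/(Kᵢ + α·Naᵢ)].
e^(Vm/25.1) = e^(44.4/25.1) = 5.8645
So 5.8645·(Kᵢ + α·Naᵢ) = Kₒ + α·Naₒ → α = (5.8645·104.0 − 7.46) / (119.0 − 5.8645·9.45)
α = (609.9 − 7.46) / (119.0 − 55.42) = 602.5/63.58 = 9.475

9.5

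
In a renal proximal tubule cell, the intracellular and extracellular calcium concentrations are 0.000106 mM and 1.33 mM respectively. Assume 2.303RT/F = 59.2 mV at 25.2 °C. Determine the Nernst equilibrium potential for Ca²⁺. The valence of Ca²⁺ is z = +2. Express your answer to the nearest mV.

121 mV

E = (59.2/z) · log₁₀([Ca²⁺]_out/[Ca²⁺]_in) with z = +2.
= (59.2/2) · log₁₀(1.33/0.000106) = 29.60 · log₁₀(1.255e+04)
= 29.60 · (4.0985) = 121.32 mV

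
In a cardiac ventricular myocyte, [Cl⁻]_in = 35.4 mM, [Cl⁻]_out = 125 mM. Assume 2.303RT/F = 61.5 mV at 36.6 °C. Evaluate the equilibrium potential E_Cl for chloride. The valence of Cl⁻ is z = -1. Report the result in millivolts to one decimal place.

E = (61.5/z) · log₁₀([Cl⁻]_out/[Cl⁻]_in) with z = -1.
For an anion, dividing by z = -1 reverses the sign.
= (61.5/-1) · log₁₀(125/35.4) = -61.50 · log₁₀(3.531)
= -61.50 · (0.5479) = -33.70 mV

-33.7 mV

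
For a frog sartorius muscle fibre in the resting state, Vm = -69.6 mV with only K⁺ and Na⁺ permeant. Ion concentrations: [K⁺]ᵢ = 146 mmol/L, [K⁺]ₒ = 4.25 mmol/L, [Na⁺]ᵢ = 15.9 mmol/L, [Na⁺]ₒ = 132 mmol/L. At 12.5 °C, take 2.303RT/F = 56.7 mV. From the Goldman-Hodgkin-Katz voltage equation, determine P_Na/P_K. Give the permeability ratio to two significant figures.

Let α = P_Na/P_K. GHK: Vm = 56.7·log₁₀[(Kₒ + α·Naₒ)/(Kᵢ + α·Naᵢ)].
10^(Vm/56.7) = 10^(-69.6/56.7) = 0.059223
So 0.059223·(Kᵢ + α·Naᵢ) = Kₒ + α·Naₒ → α = (0.059223·146.0 − 4.25) / (132.0 − 0.059223·15.9)
α = (8.646 − 4.25) / (132.0 − 0.9416) = 4.396/131.1 = 0.03355

0.034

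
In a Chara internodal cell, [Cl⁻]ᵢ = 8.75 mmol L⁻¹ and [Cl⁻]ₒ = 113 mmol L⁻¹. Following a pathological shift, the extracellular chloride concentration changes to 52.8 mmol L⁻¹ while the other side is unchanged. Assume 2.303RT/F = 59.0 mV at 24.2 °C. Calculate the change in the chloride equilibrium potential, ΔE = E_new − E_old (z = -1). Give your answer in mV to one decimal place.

19.5 mV

E_old = (59.0/-1)·log₁₀(113/8.75) = -65.55 mV
E_new = (59.0/-1)·log₁₀(52.8/8.75) = -46.06 mV
ΔE = -46.06 − (-65.55) = 19.50 mV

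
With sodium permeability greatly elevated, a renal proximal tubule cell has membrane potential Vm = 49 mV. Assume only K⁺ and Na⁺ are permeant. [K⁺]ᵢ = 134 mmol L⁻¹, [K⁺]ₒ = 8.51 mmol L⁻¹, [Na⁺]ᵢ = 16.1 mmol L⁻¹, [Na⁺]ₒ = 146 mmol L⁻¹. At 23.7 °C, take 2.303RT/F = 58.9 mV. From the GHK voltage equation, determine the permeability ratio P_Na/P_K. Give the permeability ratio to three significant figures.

24.6

Let α = P_Na/P_K. GHK: Vm = 58.9·log₁₀[(Kₒ + α·Naₒ)/(Kᵢ + α·Naᵢ)].
10^(Vm/58.9) = 10^(49.0/58.9) = 6.7908
So 6.7908·(Kᵢ + α·Naᵢ) = Kₒ + α·Naₒ → α = (6.7908·134.0 − 8.51) / (146.0 − 6.7908·16.1)
α = (910 − 8.51) / (146.0 − 109.3) = 901.5/36.67 = 24.58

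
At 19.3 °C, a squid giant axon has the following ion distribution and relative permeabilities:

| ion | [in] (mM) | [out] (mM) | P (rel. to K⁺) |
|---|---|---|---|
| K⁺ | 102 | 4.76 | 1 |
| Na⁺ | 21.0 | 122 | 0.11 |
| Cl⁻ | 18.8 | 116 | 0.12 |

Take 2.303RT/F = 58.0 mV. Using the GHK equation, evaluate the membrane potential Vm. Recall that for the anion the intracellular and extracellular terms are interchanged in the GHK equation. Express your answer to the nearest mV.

-44 mV

Vm = 58.0 · log₁₀[(Σ P·[cation]ₒ + Σ P·[anion]ᵢ) / (Σ P·[cation]ᵢ + Σ P·[anion]ₒ)]
Numerator = 1×4.76 + 0.11×122 + 0.12×18.8 = 20.44
Denominator = 1×102 + 0.11×21.0 + 0.12×116 = 118.2
Vm = 58.0 · log₁₀(0.17285) = 58.0 × (-0.7623) = -44.22 mV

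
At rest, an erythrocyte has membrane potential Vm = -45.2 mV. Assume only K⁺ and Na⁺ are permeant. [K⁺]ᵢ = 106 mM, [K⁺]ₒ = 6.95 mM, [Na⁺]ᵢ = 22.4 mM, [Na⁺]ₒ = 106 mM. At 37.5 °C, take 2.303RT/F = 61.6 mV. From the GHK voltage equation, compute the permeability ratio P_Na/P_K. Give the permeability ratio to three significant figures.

Let α = P_Na/P_K. GHK: Vm = 61.6·log₁₀[(Kₒ + α·Naₒ)/(Kᵢ + α·Naᵢ)].
10^(Vm/61.6) = 10^(-45.2/61.6) = 0.1846
So 0.1846·(Kᵢ + α·Naᵢ) = Kₒ + α·Naₒ → α = (0.1846·106.0 − 6.95) / (106.0 − 0.1846·22.4)
α = (19.57 − 6.95) / (106.0 − 4.135) = 12.62/101.9 = 0.1239

0.124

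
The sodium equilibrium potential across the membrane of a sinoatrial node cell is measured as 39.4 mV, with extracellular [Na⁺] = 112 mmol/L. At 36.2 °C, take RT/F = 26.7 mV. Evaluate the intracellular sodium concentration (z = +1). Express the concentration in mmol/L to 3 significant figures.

Nernst: E = (26.7/1) · ln([out]/[in]), so ln([out]/[in]) = 39.4 × 1 / 26.7 = 1.4757.
[out]/[in] = e^(1.4757) = 4.374.
[in] = 112 / 4.374 = 25.61 mmol/L.

25.6 mmol/L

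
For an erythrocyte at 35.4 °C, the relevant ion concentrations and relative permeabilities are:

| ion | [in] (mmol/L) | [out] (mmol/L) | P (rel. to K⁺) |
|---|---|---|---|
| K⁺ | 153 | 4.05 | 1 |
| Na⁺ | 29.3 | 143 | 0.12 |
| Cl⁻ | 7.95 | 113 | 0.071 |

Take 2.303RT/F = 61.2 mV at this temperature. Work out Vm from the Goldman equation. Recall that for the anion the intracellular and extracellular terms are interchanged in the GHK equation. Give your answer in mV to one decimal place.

-53.8 mV

Vm = 61.2 · log₁₀[(Σ P·[cation]ₒ + Σ P·[anion]ᵢ) / (Σ P·[cation]ᵢ + Σ P·[anion]ₒ)]
Numerator = 1×4.05 + 0.12×143 + 0.071×7.95 = 21.77
Denominator = 1×153 + 0.12×29.3 + 0.071×113 = 164.5
Vm = 61.2 · log₁₀(0.13234) = 61.2 × (-0.8783) = -53.75 mV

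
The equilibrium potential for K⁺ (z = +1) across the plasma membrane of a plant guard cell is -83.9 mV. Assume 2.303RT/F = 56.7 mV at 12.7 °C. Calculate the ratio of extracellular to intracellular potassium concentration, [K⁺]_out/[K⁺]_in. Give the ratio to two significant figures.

0.033

log₁₀([out]/[in]) = E·z/(56.7) = -83.9 × 1 / 56.7 = -1.4797
[out]/[in] = 10^(-1.4797) = 0.03313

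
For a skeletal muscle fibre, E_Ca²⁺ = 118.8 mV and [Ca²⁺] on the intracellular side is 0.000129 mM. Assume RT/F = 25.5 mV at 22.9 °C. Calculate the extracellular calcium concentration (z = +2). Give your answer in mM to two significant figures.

Nernst: E = (25.5/2) · ln([out]/[in]), so ln([out]/[in]) = 118.8 × 2 / 25.5 = 9.3176.
[out]/[in] = e^(9.3176) = 1.113e+04.
[out] = 1.113e+04 × 0.000129 = 1.436 mM.

1.4 mM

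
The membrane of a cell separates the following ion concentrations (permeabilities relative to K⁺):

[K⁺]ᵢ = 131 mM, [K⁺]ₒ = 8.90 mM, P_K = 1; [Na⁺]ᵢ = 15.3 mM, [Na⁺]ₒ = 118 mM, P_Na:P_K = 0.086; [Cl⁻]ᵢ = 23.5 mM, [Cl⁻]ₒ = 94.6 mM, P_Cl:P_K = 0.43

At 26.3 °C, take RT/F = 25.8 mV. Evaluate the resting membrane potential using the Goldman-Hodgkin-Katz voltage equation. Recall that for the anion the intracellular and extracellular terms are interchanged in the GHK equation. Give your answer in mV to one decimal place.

-45.9 mV

Vm = 25.8 · ln[(Σ P·[cation]ₒ + Σ P·[anion]ᵢ) / (Σ P·[cation]ᵢ + Σ P·[anion]ₒ)]
Numerator = 1×8.90 + 0.086×118 + 0.43×23.5 = 29.15
Denominator = 1×131 + 0.086×15.3 + 0.43×94.6 = 173
Vm = 25.8 · ln(0.16852) = 25.8 × (-1.7807) = -45.94 mV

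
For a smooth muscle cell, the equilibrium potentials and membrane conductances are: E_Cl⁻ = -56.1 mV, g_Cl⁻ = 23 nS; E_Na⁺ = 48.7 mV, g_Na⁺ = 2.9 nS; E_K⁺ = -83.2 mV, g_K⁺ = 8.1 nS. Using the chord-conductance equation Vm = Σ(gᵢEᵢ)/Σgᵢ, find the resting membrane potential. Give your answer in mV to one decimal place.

-53.6 mV

Σ gᵢEᵢ = 23·(-56.1) + 2.9·(48.7) + 8.1·(-83.2) = -1822.99
Σ gᵢ = 23 + 2.9 + 8.1 = 34
Vm = -1822.99 / 34 = -53.62 mV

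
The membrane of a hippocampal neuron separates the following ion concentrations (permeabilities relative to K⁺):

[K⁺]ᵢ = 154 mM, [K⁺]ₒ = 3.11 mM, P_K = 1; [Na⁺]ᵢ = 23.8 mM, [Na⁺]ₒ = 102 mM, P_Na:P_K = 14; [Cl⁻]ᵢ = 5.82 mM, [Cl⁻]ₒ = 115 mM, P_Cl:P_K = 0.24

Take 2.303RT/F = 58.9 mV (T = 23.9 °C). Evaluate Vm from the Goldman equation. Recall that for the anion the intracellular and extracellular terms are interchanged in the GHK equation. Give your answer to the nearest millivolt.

Vm = 58.9 · log₁₀[(Σ P·[cation]ₒ + Σ P·[anion]ᵢ) / (Σ P·[cation]ᵢ + Σ P·[anion]ₒ)]
Numerator = 1×3.11 + 14×102 + 0.24×5.82 = 1433
Denominator = 1×154 + 14×23.8 + 0.24×115 = 514.8
Vm = 58.9 · log₁₀(2.7826) = 58.9 × (0.4445) = 26.18 mV

26 mV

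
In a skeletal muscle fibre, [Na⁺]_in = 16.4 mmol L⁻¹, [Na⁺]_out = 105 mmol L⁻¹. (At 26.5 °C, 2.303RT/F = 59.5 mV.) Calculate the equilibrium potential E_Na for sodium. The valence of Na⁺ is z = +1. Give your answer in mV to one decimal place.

48.0 mV

E = (59.5/z) · log₁₀([Na⁺]_out/[Na⁺]_in) with z = +1.
= (59.5/1) · log₁₀(105/16.4) = 59.50 · log₁₀(6.402)
= 59.50 · (0.8063) = 47.98 mV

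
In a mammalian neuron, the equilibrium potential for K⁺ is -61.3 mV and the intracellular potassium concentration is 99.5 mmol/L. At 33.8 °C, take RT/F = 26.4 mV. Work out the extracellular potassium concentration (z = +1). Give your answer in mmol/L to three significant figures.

9.76 mmol/L

Nernst: E = (26.4/1) · ln([out]/[in]), so ln([out]/[in]) = -61.3 × 1 / 26.4 = -2.3220.
[out]/[in] = e^(-2.3220) = 0.09808.
[out] = 0.09808 × 99.5 = 9.759 mmol/L.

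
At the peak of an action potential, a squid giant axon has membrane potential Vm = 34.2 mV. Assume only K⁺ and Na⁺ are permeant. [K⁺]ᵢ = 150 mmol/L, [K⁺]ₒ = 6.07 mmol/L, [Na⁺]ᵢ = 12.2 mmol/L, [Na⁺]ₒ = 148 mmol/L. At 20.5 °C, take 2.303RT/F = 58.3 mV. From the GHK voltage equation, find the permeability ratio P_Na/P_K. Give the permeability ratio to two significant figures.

Let α = P_Na/P_K. GHK: Vm = 58.3·log₁₀[(Kₒ + α·Naₒ)/(Kᵢ + α·Naᵢ)].
10^(Vm/58.3) = 10^(34.2/58.3) = 3.8603
So 3.8603·(Kᵢ + α·Naᵢ) = Kₒ + α·Naₒ → α = (3.8603·150.0 − 6.07) / (148.0 − 3.8603·12.2)
α = (579 − 6.07) / (148.0 − 47.1) = 573/100.9 = 5.678

5.7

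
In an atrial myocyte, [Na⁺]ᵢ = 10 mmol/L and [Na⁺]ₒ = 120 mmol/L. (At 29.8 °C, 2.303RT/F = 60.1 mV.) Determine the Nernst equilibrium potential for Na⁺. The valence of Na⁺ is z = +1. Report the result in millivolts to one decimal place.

E = (60.1/z) · log₁₀([Na⁺]_out/[Na⁺]_in) with z = +1.
= (60.1/1) · log₁₀(120/10) = 60.10 · log₁₀(12)
= 60.10 · (1.0792) = 64.86 mV

64.9 mV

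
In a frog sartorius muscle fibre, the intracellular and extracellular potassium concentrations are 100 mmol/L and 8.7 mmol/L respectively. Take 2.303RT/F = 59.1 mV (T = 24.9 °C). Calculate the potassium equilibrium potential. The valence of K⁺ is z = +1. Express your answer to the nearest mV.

E = (59.1/z) · log₁₀([K⁺]_out/[K⁺]_in) with z = +1.
= (59.1/1) · log₁₀(8.7/100) = 59.10 · log₁₀(0.087)
= 59.10 · (-1.0605) = -62.67 mV

-63 mV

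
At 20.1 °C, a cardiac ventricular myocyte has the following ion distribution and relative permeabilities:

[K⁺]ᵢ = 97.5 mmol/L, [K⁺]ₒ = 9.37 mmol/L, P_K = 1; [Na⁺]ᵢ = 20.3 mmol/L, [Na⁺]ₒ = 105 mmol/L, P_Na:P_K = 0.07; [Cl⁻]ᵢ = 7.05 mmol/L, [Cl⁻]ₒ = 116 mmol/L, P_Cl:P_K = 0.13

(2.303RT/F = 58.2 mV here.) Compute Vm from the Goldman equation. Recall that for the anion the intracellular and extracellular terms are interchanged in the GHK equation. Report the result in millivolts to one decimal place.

Vm = 58.2 · log₁₀[(Σ P·[cation]ₒ + Σ P·[anion]ᵢ) / (Σ P·[cation]ᵢ + Σ P·[anion]ₒ)]
Numerator = 1×9.37 + 0.07×105 + 0.13×7.05 = 17.64
Denominator = 1×97.5 + 0.07×20.3 + 0.13×116 = 114
Vm = 58.2 · log₁₀(0.1547) = 58.2 × (-0.8105) = -47.17 mV

-47.2 mV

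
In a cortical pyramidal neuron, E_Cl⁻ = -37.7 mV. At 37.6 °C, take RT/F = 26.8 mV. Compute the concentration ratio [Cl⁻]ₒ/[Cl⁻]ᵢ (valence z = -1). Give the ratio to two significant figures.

4.1

ln([out]/[in]) = E·z/(26.8) = -37.7 × -1 / 26.8 = 1.4067
[out]/[in] = e^(1.4067) = 4.083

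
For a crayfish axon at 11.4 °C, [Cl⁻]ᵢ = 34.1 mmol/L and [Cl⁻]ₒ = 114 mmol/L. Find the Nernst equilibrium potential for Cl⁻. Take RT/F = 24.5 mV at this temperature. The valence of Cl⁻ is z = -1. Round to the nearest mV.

E = (24.5/z) · ln([Cl⁻]_out/[Cl⁻]_in) with z = -1.
For an anion, dividing by z = -1 reverses the sign.
= (24.5/-1) · ln(114/34.1) = -24.50 · ln(3.343)
= -24.50 · (1.2069) = -29.57 mV

-30 mV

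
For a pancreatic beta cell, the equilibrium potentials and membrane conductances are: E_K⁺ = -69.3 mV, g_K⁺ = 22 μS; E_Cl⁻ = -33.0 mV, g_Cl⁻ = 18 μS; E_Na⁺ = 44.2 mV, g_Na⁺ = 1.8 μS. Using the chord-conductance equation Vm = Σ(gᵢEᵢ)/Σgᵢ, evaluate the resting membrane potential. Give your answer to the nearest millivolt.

-49 mV

Σ gᵢEᵢ = 22·(-69.3) + 18·(-33.0) + 1.8·(44.2) = -2039.04
Σ gᵢ = 22 + 18 + 1.8 = 41.8
Vm = -2039.04 / 41.8 = -48.78 mV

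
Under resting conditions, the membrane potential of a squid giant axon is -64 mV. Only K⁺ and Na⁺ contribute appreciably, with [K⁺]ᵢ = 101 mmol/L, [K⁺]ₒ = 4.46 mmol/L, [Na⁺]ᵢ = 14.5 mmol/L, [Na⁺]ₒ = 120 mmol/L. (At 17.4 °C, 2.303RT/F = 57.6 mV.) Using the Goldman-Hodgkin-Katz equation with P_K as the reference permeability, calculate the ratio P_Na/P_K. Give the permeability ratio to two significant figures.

0.028

Let α = P_Na/P_K. GHK: Vm = 57.6·log₁₀[(Kₒ + α·Naₒ)/(Kᵢ + α·Naᵢ)].
10^(Vm/57.6) = 10^(-64.0/57.6) = 0.077426
So 0.077426·(Kᵢ + α·Naᵢ) = Kₒ + α·Naₒ → α = (0.077426·101.0 − 4.46) / (120.0 − 0.077426·14.5)
α = (7.82 − 4.46) / (120.0 − 1.123) = 3.36/118.9 = 0.02826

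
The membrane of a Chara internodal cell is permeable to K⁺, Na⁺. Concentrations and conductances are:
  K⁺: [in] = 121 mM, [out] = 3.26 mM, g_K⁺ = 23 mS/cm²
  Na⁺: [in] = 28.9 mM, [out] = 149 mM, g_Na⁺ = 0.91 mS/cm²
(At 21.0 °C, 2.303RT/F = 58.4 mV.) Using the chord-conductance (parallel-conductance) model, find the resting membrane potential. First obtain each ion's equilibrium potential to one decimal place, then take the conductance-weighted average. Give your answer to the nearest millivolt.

-87 mV

E_K⁺ = (58.4/1)·log₁₀(3.26/121) = -91.7 mV
E_Na⁺ = (58.4/1)·log₁₀(149/28.9) = 41.6 mV
Vm = (Σ gᵢEᵢ)/(Σ gᵢ) = (23·-91.7 + 0.91·41.6) / (23 + 0.91)
= -2071.24 / 23.91 = -86.63 mV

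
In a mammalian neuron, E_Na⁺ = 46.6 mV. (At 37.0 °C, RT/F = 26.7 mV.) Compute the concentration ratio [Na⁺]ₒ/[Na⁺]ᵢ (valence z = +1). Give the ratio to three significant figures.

5.73

ln([out]/[in]) = E·z/(26.7) = 46.6 × 1 / 26.7 = 1.7453
[out]/[in] = e^(1.7453) = 5.728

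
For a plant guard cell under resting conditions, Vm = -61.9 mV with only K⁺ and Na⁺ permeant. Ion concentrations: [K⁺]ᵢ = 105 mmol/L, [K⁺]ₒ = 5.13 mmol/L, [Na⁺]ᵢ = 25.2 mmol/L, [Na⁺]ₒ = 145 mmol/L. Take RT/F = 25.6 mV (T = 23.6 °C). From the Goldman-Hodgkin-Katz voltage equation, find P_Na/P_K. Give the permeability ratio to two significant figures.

0.030

Let α = P_Na/P_K. GHK: Vm = 25.6·ln[(Kₒ + α·Naₒ)/(Kᵢ + α·Naᵢ)].
e^(Vm/25.6) = e^(-61.9/25.6) = 0.089102
So 0.089102·(Kᵢ + α·Naᵢ) = Kₒ + α·Naₒ → α = (0.089102·105.0 − 5.13) / (145.0 − 0.089102·25.2)
α = (9.356 − 5.13) / (145.0 − 2.245) = 4.226/142.8 = 0.0296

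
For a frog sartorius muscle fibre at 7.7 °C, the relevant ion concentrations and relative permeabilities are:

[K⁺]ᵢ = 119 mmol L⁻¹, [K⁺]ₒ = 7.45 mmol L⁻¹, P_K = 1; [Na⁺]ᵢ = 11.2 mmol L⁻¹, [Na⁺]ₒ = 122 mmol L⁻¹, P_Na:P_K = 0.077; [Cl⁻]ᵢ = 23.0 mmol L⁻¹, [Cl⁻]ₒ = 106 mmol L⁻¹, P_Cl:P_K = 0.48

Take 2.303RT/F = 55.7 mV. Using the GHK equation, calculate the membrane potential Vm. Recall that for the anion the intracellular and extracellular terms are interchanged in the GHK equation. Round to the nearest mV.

Vm = 55.7 · log₁₀[(Σ P·[cation]ₒ + Σ P·[anion]ᵢ) / (Σ P·[cation]ᵢ + Σ P·[anion]ₒ)]
Numerator = 1×7.45 + 0.077×122 + 0.48×23.0 = 27.88
Denominator = 1×119 + 0.077×11.2 + 0.48×106 = 170.7
Vm = 55.7 · log₁₀(0.16331) = 55.7 × (-0.7870) = -43.84 mV

-44 mV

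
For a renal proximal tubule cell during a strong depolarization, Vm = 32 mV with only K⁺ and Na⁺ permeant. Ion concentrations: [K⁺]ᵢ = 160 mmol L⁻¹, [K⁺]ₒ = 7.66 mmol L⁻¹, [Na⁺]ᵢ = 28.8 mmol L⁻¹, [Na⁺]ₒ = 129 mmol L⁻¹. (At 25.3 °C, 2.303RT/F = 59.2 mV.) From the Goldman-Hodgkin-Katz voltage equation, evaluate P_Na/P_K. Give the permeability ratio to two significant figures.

Let α = P_Na/P_K. GHK: Vm = 59.2·log₁₀[(Kₒ + α·Naₒ)/(Kᵢ + α·Naᵢ)].
10^(Vm/59.2) = 10^(32.0/59.2) = 3.4717
So 3.4717·(Kᵢ + α·Naᵢ) = Kₒ + α·Naₒ → α = (3.4717·160.0 − 7.66) / (129.0 − 3.4717·28.8)
α = (555.5 − 7.66) / (129.0 − 99.98) = 547.8/29.02 = 18.88

19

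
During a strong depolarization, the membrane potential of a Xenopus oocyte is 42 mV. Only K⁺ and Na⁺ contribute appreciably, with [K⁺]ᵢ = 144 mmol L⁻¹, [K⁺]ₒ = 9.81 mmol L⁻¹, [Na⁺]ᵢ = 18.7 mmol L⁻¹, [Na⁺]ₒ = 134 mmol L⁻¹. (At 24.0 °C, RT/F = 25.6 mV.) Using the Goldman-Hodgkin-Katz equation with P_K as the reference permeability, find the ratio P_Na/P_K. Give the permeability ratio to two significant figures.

20

Let α = P_Na/P_K. GHK: Vm = 25.6·ln[(Kₒ + α·Naₒ)/(Kᵢ + α·Naᵢ)].
e^(Vm/25.6) = e^(42.0/25.6) = 5.1584
So 5.1584·(Kᵢ + α·Naᵢ) = Kₒ + α·Naₒ → α = (5.1584·144.0 − 9.81) / (134.0 − 5.1584·18.7)
α = (742.8 − 9.81) / (134.0 − 96.46) = 733/37.54 = 19.53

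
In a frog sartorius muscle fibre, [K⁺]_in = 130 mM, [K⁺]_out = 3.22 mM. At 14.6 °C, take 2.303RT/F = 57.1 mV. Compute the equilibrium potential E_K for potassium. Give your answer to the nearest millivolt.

-92 mV

E = (57.1/z) · log₁₀([K⁺]_out/[K⁺]_in) with z = +1.
= (57.1/1) · log₁₀(3.22/130) = 57.10 · log₁₀(0.02477)
= 57.10 · (-1.6061) = -91.71 mV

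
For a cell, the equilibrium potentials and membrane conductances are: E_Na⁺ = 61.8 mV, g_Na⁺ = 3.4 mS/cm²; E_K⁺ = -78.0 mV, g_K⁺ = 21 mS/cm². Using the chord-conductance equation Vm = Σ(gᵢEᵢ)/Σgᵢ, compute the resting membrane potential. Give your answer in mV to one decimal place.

-58.5 mV

Σ gᵢEᵢ = 3.4·(61.8) + 21·(-78.0) = -1427.88
Σ gᵢ = 3.4 + 21 = 24.4
Vm = -1427.88 / 24.4 = -58.52 mV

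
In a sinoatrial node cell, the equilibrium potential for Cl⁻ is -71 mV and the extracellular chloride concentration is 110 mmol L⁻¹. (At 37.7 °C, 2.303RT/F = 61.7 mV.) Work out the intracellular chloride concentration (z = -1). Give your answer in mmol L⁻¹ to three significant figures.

7.77 mmol L⁻¹

Nernst: E = (61.7/-1) · log₁₀([out]/[in]), so log₁₀([out]/[in]) = -71.0 × -1 / 61.7 = 1.1507.
[out]/[in] = 10^(1.1507) = 14.15.
[in] = 110 / 14.15 = 7.774 mmol L⁻¹.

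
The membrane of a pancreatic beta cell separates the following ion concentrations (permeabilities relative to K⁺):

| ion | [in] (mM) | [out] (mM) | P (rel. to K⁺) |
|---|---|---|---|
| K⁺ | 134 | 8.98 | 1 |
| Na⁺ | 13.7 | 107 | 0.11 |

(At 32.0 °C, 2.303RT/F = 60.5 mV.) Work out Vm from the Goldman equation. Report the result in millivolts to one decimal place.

Vm = 60.5 · log₁₀[(Σ P·[cation]ₒ + Σ P·[anion]ᵢ) / (Σ P·[cation]ᵢ + Σ P·[anion]ₒ)]
Numerator = 1×8.98 + 0.11×107 = 20.75
Denominator = 1×134 + 0.11×13.7 = 135.5
Vm = 60.5 · log₁₀(0.15313) = 60.5 × (-0.8149) = -49.30 mV

-49.3 mV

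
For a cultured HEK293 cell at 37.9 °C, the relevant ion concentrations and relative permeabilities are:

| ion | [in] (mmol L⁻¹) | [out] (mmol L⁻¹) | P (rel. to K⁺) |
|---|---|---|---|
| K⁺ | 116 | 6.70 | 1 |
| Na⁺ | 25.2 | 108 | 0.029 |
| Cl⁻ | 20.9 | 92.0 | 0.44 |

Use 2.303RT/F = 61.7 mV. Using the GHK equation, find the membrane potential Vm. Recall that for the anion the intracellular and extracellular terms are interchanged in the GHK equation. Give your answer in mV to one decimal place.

-56.6 mV

Vm = 61.7 · log₁₀[(Σ P·[cation]ₒ + Σ P·[anion]ᵢ) / (Σ P·[cation]ᵢ + Σ P·[anion]ₒ)]
Numerator = 1×6.70 + 0.029×108 + 0.44×20.9 = 19.03
Denominator = 1×116 + 0.029×25.2 + 0.44×92.0 = 157.2
Vm = 61.7 · log₁₀(0.12103) = 61.7 × (-0.9171) = -56.58 mV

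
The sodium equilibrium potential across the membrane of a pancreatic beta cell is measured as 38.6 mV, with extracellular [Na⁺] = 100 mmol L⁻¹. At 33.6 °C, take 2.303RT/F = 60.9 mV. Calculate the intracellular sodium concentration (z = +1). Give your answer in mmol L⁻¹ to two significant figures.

Nernst: E = (60.9/1) · log₁₀([out]/[in]), so log₁₀([out]/[in]) = 38.6 × 1 / 60.9 = 0.6338.
[out]/[in] = 10^(0.6338) = 4.304.
[in] = 100 / 4.304 = 23.24 mmol L⁻¹.

23 mmol L⁻¹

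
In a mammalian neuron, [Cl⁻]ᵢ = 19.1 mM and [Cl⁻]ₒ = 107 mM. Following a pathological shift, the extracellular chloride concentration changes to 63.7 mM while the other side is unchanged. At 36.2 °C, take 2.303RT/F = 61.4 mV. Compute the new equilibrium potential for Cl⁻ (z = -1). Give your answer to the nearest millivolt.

After the shift: [Cl⁻]_out = 63.7, [Cl⁻]_in = 19.1 mM.
E_new = (61.4/-1)·log₁₀(63.7/19.1) = -61.40 · (0.5231) = -32.12 mV

-32 mV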